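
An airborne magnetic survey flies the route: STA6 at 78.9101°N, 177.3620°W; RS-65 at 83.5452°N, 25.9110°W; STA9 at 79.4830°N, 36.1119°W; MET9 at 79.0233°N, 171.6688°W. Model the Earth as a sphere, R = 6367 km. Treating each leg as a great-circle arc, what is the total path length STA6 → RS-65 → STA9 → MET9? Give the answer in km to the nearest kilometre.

STA6→RS-65: c = 0.297367 rad, d = 1893.33 km
RS-65→STA9: c = 0.075339 rad, d = 479.68 km
STA9→MET9: c = 0.346993 rad, d = 2209.30 km
Total = 1893.33 + 479.68 + 2209.30 = 4582.32 km

4582 km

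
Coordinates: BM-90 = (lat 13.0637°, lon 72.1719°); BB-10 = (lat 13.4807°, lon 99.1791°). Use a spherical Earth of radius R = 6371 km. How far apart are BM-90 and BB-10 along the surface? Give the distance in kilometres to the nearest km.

Δφ = 0.4170°,  Δλ = 27.0072°
a = sin²(Δφ/2) + cos φ₁ cos φ₂ sin²(Δλ/2) = 0.051664
c = 2·arcsin(√a) = 0.458603 rad = 26.2760°
d = R·c = 6371 × 0.458603 = 2921.8 km

2922 km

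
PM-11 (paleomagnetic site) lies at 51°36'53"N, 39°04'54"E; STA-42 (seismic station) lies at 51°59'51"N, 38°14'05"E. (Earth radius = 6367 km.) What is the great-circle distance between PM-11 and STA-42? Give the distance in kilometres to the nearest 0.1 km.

PM-11: φ = +51.61472°, λ = +39.08167°
STA-42: φ = +51.99750°, λ = +38.23472°
Δφ = 0.3828°,  Δλ = -0.8469°
a = sin²(Δφ/2) + cos φ₁ cos φ₂ sin²(Δλ/2) = 0.000032
c = 2·arcsin(√a) = 0.011321 rad = 0.6487°
d = R·c = 6367 × 0.011321 = 72.1 km

72.1 km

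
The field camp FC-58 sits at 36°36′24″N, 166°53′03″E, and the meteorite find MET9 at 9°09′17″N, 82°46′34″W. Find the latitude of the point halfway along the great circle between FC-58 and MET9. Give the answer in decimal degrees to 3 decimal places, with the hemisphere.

FC-58: φ = +36.60667°, λ = +166.88417°
MET9: φ = +9.15472°, λ = -82.77611°
Bx = cos φ₂ cos Δλ = -0.343158,  By = cos φ₂ sin Δλ = 0.925705
φₘ = atan2(sin φ₁ + sin φ₂, √((cos φ₁ + Bx)² + By²)) = 36.16393°
λₘ = λ₁ + atan2(By, cos φ₁ + Bx) = -129.51911°

36.164°N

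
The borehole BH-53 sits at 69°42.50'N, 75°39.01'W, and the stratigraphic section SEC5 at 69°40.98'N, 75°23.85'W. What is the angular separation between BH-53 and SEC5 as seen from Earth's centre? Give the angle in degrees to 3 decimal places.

BH-53: φ = +69.70833°, λ = -75.65017°
SEC5: φ = +69.68300°, λ = -75.39750°
Δφ = -0.0253°,  Δλ = 0.2527°
a = sin²(Δφ/2) + cos φ₁ cos φ₂ sin²(Δλ/2) = 0.000001
c = 2·arcsin(√a) = 0.001593 rad = 0.0913°

0.091°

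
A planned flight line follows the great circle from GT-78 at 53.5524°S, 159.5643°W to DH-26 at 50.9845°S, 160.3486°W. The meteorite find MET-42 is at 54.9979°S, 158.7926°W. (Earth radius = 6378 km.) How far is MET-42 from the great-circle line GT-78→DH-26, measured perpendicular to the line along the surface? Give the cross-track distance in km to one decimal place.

17.9 km

δ₁₃ = central angle GT-78→MET-42 = 0.026426 rad  (haversine)
θ₁₃ = bearing GT-78→MET-42 = 162.999°,  θ₁₂ = bearing GT-78→DH-26 = 349.102°
dₓₜ = R·arcsin(sin δ₁₃ · sin(θ₁₃ − θ₁₂)) = 6378·arcsin(0.02642·sin(-186.103°)) = 17.915 km
|dₓₜ| = 17.915 km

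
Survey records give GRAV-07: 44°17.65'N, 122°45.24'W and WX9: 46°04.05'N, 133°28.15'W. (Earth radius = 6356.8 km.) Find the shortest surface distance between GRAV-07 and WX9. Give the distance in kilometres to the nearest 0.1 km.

GRAV-07: φ = +44.29417°, λ = -122.75400°
WX9: φ = +46.06750°, λ = -133.46917°
Δφ = 1.7733°,  Δλ = -10.7152°
a = sin²(Δφ/2) + cos φ₁ cos φ₂ sin²(Δλ/2) = 0.004569
c = 2·arcsin(√a) = 0.135291 rad = 7.7516°
d = R·c = 6356.8 × 0.135291 = 860.0 km

860.0 km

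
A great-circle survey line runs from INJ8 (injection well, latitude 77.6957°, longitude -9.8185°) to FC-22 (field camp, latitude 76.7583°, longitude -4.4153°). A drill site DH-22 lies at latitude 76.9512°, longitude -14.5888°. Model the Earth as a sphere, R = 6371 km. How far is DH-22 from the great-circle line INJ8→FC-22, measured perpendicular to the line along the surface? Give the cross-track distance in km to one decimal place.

δ₁₃ = central angle INJ8→DH-22 = 0.022410 rad  (haversine)
θ₁₃ = bearing INJ8→DH-22 = 236.923°,  θ₁₂ = bearing INJ8→FC-22 = 125.466°
dₓₜ = R·arcsin(sin δ₁₃ · sin(θ₁₃ − θ₁₂)) = 6371·arcsin(0.02241·sin(111.457°)) = 132.875 km
|dₓₜ| = 132.875 km

132.9 km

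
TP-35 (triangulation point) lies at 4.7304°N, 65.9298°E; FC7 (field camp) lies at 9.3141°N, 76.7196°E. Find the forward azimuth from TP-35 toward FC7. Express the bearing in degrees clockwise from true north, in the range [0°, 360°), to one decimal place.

Δλ = 10.7898°
y = sin Δλ · cos φ₂ = 0.184738
x = cos φ₁ sin φ₂ − sin φ₁ cos φ₂ cos Δλ = 0.081354
θ = atan2(y, x) = 66.2325° → 66.2325° (mod 360°)

66.2°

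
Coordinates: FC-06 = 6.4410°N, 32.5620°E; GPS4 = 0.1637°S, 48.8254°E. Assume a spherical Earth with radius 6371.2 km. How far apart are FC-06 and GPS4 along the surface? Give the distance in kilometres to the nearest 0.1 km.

1948.4 km

Δφ = -6.6047°,  Δλ = 16.2634°
a = sin²(Δφ/2) + cos φ₁ cos φ₂ sin²(Δλ/2) = 0.023200
c = 2·arcsin(√a) = 0.305820 rad = 17.5222°
d = R·c = 6371.2 × 0.305820 = 1948.4 km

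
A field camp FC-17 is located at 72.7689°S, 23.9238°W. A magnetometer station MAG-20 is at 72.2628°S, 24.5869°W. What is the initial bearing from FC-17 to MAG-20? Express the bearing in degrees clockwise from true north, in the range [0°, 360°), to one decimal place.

338.2°

Δλ = -0.6631°
y = sin Δλ · cos φ₂ = -0.003526
x = cos φ₁ sin φ₂ − sin φ₁ cos φ₂ cos Δλ = 0.008814
θ = atan2(y, x) = -21.8033° → 338.1967° (mod 360°)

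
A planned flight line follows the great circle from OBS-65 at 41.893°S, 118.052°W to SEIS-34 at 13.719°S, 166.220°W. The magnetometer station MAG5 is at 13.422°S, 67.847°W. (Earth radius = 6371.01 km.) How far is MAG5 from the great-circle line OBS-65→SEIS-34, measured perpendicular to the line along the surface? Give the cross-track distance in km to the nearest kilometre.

3177 km

δ₁₃ = central angle OBS-65→MAG5 = 0.904057 rad  (haversine)
θ₁₃ = bearing OBS-65→MAG5 = 71.994°,  θ₁₂ = bearing OBS-65→SEIS-34 = 289.484°
dₓₜ = R·arcsin(sin δ₁₃ · sin(θ₁₃ − θ₁₂)) = 6371.01·arcsin(0.78584·sin(-217.491°)) = 3177.243 km
|dₓₜ| = 3177.243 km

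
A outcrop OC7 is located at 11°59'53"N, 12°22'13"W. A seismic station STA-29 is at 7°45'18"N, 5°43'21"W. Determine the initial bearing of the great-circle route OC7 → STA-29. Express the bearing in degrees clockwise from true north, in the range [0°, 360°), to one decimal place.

122.3°

OC7: φ = +11.99806°, λ = -12.37028°
STA-29: φ = +7.75500°, λ = -5.72250°
Δλ = 6.6478°
y = sin Δλ · cos φ₂ = 0.114707
x = cos φ₁ sin φ₂ − sin φ₁ cos φ₂ cos Δλ = -0.072603
θ = atan2(y, x) = 122.3315° → 122.3315° (mod 360°)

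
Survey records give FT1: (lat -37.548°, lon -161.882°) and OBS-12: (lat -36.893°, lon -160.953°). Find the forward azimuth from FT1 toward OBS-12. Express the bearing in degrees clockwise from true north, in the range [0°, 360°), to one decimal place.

Δλ = 0.9290°
y = sin Δλ · cos φ₂ = 0.012967
x = cos φ₁ sin φ₂ − sin φ₁ cos φ₂ cos Δλ = 0.011368
θ = atan2(y, x) = 48.7599° → 48.7599° (mod 360°)

48.8°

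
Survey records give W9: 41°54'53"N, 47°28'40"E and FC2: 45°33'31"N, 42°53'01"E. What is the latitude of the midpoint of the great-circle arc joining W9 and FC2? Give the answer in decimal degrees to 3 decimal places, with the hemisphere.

W9: φ = +41.91472°, λ = +47.47778°
FC2: φ = +45.55861°, λ = +42.88361°
Bx = cos φ₂ cos Δλ = 0.697930,  By = cos φ₂ sin Δλ = -0.056083
φₘ = atan2(sin φ₁ + sin φ₂, √((cos φ₁ + Bx)² + By²)) = 43.75965°
λₘ = λ₁ + atan2(By, cos φ₁ + Bx) = 45.25065°

43.760°N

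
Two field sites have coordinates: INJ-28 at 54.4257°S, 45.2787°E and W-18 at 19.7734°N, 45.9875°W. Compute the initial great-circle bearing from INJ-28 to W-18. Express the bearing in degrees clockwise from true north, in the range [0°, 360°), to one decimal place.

Δλ = -91.2662°
y = sin Δλ · cos φ₂ = -0.940808
x = cos φ₁ sin φ₂ − sin φ₁ cos φ₂ cos Δλ = 0.179896
θ = atan2(y, x) = -79.1749° → 280.8251° (mod 360°)

280.8°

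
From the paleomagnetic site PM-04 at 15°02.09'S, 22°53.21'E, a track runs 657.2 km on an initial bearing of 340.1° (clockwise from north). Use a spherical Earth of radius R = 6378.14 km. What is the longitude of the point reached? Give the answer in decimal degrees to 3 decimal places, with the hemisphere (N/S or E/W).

20.853°E

PM-04: φ = -15.03483°, λ = +22.88683°
δ = d/R = 657.2/6378.14 = 0.103039 rad
φ₂ = arcsin(sin φ₁ cos δ + cos φ₁ sin δ cos θ)
   = arcsin(-0.25941·0.99470 + 0.96577·0.10286·0.94029) = -9.47549°
λ₂ = λ₁ + atan2(sin θ sin δ cos φ₁, cos δ − sin φ₁ sin φ₂) = 20.85271°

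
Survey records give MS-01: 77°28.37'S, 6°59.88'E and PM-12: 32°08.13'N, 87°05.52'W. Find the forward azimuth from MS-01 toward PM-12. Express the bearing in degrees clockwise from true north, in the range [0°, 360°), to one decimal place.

273.8°

MS-01: φ = -77.47283°, λ = +6.99800°
PM-12: φ = +32.13550°, λ = -87.09200°
Δλ = -94.0900°
y = sin Δλ · cos φ₂ = -0.844636
x = cos φ₁ sin φ₂ − sin φ₁ cos φ₂ cos Δλ = 0.056417
θ = atan2(y, x) = -86.1786° → 273.8214° (mod 360°)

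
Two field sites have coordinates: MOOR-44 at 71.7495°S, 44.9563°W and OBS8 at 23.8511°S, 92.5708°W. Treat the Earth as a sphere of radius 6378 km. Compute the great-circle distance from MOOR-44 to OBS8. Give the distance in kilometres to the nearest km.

6095 km

Δφ = 47.8984°,  Δλ = -47.6145°
a = sin²(Δφ/2) + cos φ₁ cos φ₂ sin²(Δλ/2) = 0.211447
c = 2·arcsin(√a) = 0.955617 rad = 54.7528°
d = R·c = 6378 × 0.955617 = 6094.9 km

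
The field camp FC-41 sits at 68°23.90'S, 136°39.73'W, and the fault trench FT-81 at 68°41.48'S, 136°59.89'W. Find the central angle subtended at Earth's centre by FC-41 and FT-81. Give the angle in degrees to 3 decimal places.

FC-41: φ = -68.39833°, λ = -136.66217°
FT-81: φ = -68.69133°, λ = -136.99817°
Δφ = -0.2930°,  Δλ = -0.3360°
a = sin²(Δφ/2) + cos φ₁ cos φ₂ sin²(Δλ/2) = 0.000008
c = 2·arcsin(√a) = 0.005545 rad = 0.3177°

0.318°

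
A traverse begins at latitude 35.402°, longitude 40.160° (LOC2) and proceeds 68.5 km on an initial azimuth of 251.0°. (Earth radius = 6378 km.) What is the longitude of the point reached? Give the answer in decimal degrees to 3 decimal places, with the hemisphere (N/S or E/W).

δ = d/R = 68.5/6378 = 0.010740 rad
φ₂ = arcsin(sin φ₁ cos δ + cos φ₁ sin δ cos θ)
   = arcsin(0.57931·0.99994 + 0.81511·0.01074·-0.32557) = 35.19957°
λ₂ = λ₁ + atan2(sin θ sin δ cos φ₁, cos δ − sin φ₁ sin φ₂) = 39.44797°

39.448°E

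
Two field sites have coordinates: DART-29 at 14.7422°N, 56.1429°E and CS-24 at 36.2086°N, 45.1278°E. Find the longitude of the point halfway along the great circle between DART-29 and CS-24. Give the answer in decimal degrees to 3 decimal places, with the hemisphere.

51.134°E

Bx = cos φ₂ cos Δλ = 0.792007,  By = cos φ₂ sin Δλ = -0.154167
φₘ = atan2(sin φ₁ + sin φ₂, √((cos φ₁ + Bx)² + By²)) = 25.57765°
λₘ = λ₁ + atan2(By, cos φ₁ + Bx) = 51.13427°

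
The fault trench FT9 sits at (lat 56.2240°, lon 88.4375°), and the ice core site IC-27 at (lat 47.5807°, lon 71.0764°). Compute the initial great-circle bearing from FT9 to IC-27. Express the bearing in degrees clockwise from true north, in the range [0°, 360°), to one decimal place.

238.2°

Δλ = -17.3611°
y = sin Δλ · cos φ₂ = -0.201281
x = cos φ₁ sin φ₂ − sin φ₁ cos φ₂ cos Δλ = -0.124739
θ = atan2(y, x) = -121.7875° → 238.2125° (mod 360°)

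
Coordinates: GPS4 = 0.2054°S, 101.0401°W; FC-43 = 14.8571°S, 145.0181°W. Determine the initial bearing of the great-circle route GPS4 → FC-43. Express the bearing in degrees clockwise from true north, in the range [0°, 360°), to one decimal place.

Δλ = -43.9780°
y = sin Δλ · cos φ₂ = -0.671168
x = cos φ₁ sin φ₂ − sin φ₁ cos φ₂ cos Δλ = -0.253914
θ = atan2(y, x) = -110.7225° → 249.2775° (mod 360°)

249.3°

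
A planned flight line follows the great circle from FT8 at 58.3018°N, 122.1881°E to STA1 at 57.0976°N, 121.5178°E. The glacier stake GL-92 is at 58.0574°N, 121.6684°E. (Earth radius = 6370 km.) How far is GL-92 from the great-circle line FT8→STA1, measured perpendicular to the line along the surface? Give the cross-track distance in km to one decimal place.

21.4 km

δ₁₃ = central angle FT8→GL-92 = 0.006408 rad  (haversine)
θ₁₃ = bearing FT8→GL-92 = 228.491°,  θ₁₂ = bearing FT8→STA1 = 196.848°
dₓₜ = R·arcsin(sin δ₁₃ · sin(θ₁₃ − θ₁₂)) = 6370·arcsin(0.00641·sin(31.642°)) = 21.415 km
|dₓₜ| = 21.415 km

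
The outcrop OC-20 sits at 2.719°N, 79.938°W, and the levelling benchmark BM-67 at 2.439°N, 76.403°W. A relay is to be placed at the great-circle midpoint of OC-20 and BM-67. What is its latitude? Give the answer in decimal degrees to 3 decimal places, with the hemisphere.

2.580°N

Bx = cos φ₂ cos Δλ = 0.997193,  By = cos φ₂ sin Δλ = 0.061602
φₘ = atan2(sin φ₁ + sin φ₂, √((cos φ₁ + Bx)² + By²)) = 2.58023°
λₘ = λ₁ + atan2(By, cos φ₁ + Bx) = -78.17031°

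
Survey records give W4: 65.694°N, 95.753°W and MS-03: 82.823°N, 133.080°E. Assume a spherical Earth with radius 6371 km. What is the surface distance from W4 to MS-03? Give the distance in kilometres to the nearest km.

3280 km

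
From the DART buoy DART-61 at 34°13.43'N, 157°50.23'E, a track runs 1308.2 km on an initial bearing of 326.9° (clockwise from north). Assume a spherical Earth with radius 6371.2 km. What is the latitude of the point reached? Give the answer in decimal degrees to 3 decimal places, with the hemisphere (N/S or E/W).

43.776°N

DART-61: φ = +34.22383°, λ = +157.83717°
δ = d/R = 1308.2/6371.2 = 0.205330 rad
φ₂ = arcsin(sin φ₁ cos δ + cos φ₁ sin δ cos θ)
   = arcsin(0.56243·0.97899 + 0.82685·0.20389·0.83772) = 43.77599°
λ₂ = λ₁ + atan2(sin θ sin δ cos φ₁, cos δ − sin φ₁ sin φ₂) = 148.96638°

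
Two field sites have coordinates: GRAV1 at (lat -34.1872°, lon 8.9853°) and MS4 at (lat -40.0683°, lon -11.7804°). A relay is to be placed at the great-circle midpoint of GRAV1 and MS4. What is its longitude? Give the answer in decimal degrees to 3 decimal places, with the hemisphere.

0.989°W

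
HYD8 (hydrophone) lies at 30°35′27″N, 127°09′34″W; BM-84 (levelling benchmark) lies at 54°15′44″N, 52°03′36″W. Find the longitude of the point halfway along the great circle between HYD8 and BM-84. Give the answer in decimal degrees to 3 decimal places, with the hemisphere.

97.985°W

HYD8: φ = +30.59083°, λ = -127.15944°
BM-84: φ = +54.26222°, λ = -52.06000°
Bx = cos φ₂ cos Δλ = 0.150191,  By = cos φ₂ sin Δλ = 0.564436
φₘ = atan2(sin φ₁ + sin φ₂, √((cos φ₁ + Bx)² + By²)) = 48.75576°
λₘ = λ₁ + atan2(By, cos φ₁ + Bx) = -97.98539°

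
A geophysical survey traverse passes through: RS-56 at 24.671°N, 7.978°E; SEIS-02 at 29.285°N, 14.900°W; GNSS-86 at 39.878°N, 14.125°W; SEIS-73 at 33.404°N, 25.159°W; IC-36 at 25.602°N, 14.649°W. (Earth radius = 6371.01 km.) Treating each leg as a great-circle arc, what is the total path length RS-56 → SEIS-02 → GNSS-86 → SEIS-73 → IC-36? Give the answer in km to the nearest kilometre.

6054 km

RS-56→SEIS-02: c = 0.364196 rad, d = 2320.29 km
SEIS-02→GNSS-86: c = 0.185216 rad, d = 1180.01 km
GNSS-86→SEIS-73: c = 0.191183 rad, d = 1218.03 km
SEIS-73→IC-36: c = 0.209607 rad, d = 1335.41 km
Total = 2320.29 + 1180.01 + 1218.03 + 1335.41 = 6053.75 km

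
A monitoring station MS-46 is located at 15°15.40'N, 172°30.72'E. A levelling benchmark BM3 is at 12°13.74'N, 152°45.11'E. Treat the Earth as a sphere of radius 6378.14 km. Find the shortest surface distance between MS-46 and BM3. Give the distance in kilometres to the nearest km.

2162 km

MS-46: φ = +15.25667°, λ = +172.51200°
BM3: φ = +12.22900°, λ = +152.75183°
Δφ = -3.0277°,  Δλ = -19.7602°
a = sin²(Δφ/2) + cos φ₁ cos φ₂ sin²(Δλ/2) = 0.028458
c = 2·arcsin(√a) = 0.339010 rad = 19.4238°
d = R·c = 6378.14 × 0.339010 = 2162.3 km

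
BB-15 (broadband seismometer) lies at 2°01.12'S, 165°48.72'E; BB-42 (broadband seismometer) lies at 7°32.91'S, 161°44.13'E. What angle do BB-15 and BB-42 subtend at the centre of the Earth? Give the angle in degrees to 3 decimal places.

6.861°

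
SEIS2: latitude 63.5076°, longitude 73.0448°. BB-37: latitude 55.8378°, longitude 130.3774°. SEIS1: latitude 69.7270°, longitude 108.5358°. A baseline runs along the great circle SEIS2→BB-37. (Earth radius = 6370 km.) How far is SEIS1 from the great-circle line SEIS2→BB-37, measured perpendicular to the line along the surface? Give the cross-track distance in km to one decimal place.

777.4 km

δ₁₃ = central angle SEIS2→SEIS1 = 0.263833 rad  (haversine)
θ₁₃ = bearing SEIS2→SEIS1 = 50.479°,  θ₁₂ = bearing SEIS2→BB-37 = 78.306°
dₓₜ = R·arcsin(sin δ₁₃ · sin(θ₁₃ − θ₁₂)) = 6370·arcsin(0.26078·sin(-27.827°)) = -777.386 km
|dₓₜ| = 777.386 km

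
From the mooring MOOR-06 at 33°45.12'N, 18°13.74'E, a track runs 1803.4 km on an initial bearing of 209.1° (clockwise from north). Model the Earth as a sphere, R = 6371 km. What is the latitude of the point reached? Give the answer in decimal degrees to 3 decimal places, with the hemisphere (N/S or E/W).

19.304°N

MOOR-06: φ = +33.75200°, λ = +18.22900°
δ = d/R = 1803.4/6371 = 0.283064 rad
φ₂ = arcsin(sin φ₁ cos δ + cos φ₁ sin δ cos θ)
   = arcsin(0.55560·0.96020 + 0.83145·0.27930·-0.87377) = 19.30390°
λ₂ = λ₁ + atan2(sin θ sin δ cos φ₁, cos δ − sin φ₁ sin φ₂) = 9.95399°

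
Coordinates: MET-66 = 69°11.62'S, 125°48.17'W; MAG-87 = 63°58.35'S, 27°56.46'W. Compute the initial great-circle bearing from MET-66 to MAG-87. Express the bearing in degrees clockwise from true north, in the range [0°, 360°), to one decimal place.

130.8°

MET-66: φ = -69.19367°, λ = -125.80283°
MAG-87: φ = -63.97250°, λ = -27.94100°
Δλ = 97.8618°
y = sin Δλ · cos φ₂ = 0.434678
x = cos φ₁ sin φ₂ − sin φ₁ cos φ₂ cos Δλ = -0.375293
θ = atan2(y, x) = 130.8067° → 130.8067° (mod 360°)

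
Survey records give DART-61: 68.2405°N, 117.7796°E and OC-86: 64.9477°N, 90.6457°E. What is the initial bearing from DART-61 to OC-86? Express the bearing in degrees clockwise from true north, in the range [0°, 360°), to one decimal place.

265.8°

Δλ = -27.1339°
y = sin Δλ · cos φ₂ = -0.193121
x = cos φ₁ sin φ₂ − sin φ₁ cos φ₂ cos Δλ = -0.014156
θ = atan2(y, x) = -94.1924° → 265.8076° (mod 360°)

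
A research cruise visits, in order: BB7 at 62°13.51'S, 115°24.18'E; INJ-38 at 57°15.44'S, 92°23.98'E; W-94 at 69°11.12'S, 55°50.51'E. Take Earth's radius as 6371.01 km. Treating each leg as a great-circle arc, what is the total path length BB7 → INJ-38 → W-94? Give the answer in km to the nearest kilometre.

3600 km

BB7: φ = -62.22517°, λ = +115.40300°
INJ-38: φ = -57.25733°, λ = +92.39967°
W-94: φ = -69.18533°, λ = +55.84183°
BB7→INJ-38: c = 0.218602 rad, d = 1392.72 km
INJ-38→W-94: c = 0.346418 rad, d = 2207.03 km
Total = 1392.72 + 2207.03 = 3599.75 km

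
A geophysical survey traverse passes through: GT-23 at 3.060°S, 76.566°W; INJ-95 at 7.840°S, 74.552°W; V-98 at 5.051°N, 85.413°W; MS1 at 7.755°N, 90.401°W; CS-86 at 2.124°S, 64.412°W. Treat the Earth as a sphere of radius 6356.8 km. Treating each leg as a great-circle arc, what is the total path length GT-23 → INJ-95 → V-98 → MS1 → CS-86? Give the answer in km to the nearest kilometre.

6148 km

GT-23→INJ-95: c = 0.090464 rad, d = 575.06 km
INJ-95→V-98: c = 0.293905 rad, d = 1868.30 km
V-98→MS1: c = 0.098541 rad, d = 626.41 km
MS1→CS-86: c = 0.484207 rad, d = 3078.01 km
Total = 575.06 + 1868.30 + 626.41 + 3078.01 = 6147.78 km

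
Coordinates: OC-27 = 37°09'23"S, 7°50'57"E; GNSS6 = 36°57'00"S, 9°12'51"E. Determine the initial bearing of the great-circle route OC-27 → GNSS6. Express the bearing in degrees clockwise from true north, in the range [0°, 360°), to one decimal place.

OC-27: φ = -37.15639°, λ = +7.84917°
GNSS6: φ = -36.95000°, λ = +9.21417°
Δλ = 1.3650°
y = sin Δλ · cos φ₂ = 0.019037
x = cos φ₁ sin φ₂ − sin φ₁ cos φ₂ cos Δλ = 0.003465
θ = atan2(y, x) = 79.6839° → 79.6839° (mod 360°)

79.7°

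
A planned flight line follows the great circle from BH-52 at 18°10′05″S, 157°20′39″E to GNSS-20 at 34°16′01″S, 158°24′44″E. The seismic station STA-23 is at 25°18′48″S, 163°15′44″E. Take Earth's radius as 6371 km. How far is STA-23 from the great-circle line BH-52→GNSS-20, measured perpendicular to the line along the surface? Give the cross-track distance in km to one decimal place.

BH-52: φ = -18.16806°, λ = +157.34417°
GNSS-20: φ = -34.26694°, λ = +158.41222°
STA-23: φ = -25.31333°, λ = +163.26222°
δ₁₃ = central angle BH-52→STA-23 = 0.157285 rad  (haversine)
θ₁₃ = bearing BH-52→STA-23 = 143.484°,  θ₁₂ = bearing BH-52→GNSS-20 = 176.821°
dₓₜ = R·arcsin(sin δ₁₃ · sin(θ₁₃ − θ₁₂)) = 6371·arcsin(0.15664·sin(-33.337°)) = -549.102 km
|dₓₜ| = 549.102 km

549.1 km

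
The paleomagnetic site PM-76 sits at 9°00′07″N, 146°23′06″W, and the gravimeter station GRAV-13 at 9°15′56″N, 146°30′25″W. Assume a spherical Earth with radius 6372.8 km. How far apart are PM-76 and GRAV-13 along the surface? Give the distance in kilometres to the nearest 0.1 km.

32.2 km

PM-76: φ = +9.00194°, λ = -146.38500°
GRAV-13: φ = +9.26556°, λ = -146.50694°
Δφ = 0.2636°,  Δλ = -0.1219°
a = sin²(Δφ/2) + cos φ₁ cos φ₂ sin²(Δλ/2) = 0.000006
c = 2·arcsin(√a) = 0.005058 rad = 0.2898°
d = R·c = 6372.8 × 0.005058 = 32.2 km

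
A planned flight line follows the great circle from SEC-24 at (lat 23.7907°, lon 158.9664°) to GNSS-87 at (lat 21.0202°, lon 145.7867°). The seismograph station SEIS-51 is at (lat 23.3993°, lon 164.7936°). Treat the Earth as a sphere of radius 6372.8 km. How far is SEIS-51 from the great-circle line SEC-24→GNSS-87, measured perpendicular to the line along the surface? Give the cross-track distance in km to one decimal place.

δ₁₃ = central angle SEC-24→SEIS-51 = 0.093444 rad  (haversine)
θ₁₃ = bearing SEC-24→SEIS-51 = 93.021°,  θ₁₂ = bearing SEC-24→GNSS-87 = 259.768°
dₓₜ = R·arcsin(sin δ₁₃ · sin(θ₁₃ − θ₁₂)) = 6372.8·arcsin(0.09331·sin(-166.747°)) = -136.334 km
|dₓₜ| = 136.334 km

136.3 km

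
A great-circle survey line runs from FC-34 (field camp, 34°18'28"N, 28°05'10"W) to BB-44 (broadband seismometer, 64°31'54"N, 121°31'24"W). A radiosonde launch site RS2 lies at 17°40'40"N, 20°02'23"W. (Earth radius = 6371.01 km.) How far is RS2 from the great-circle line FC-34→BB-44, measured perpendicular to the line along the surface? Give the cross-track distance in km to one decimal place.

FC-34: φ = +34.30778°, λ = -28.08611°
BB-44: φ = +64.53167°, λ = -121.52333°
RS2: φ = +17.67778°, λ = -20.03972°
δ₁₃ = central angle FC-34→RS2 = 0.316197 rad  (haversine)
θ₁₃ = bearing FC-34→RS2 = 154.603°,  θ₁₂ = bearing FC-34→BB-44 = 330.552°
dₓₜ = R·arcsin(sin δ₁₃ · sin(θ₁₃ − θ₁₂)) = 6371.01·arcsin(0.31095·sin(-175.949°)) = -139.965 km
|dₓₜ| = 139.965 km

140.0 km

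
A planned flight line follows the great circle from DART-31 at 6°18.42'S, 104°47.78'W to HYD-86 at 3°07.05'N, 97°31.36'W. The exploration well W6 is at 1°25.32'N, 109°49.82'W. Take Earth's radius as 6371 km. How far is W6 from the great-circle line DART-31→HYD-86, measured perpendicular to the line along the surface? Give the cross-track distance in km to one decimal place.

968.9 km

DART-31: φ = -6.30700°, λ = -104.79633°
HYD-86: φ = +3.11750°, λ = -97.52267°
W6: φ = +1.42200°, λ = -109.83033°
δ₁₃ = central angle DART-31→W6 = 0.160906 rad  (haversine)
θ₁₃ = bearing DART-31→W6 = 326.803°,  θ₁₂ = bearing DART-31→HYD-86 = 37.820°
dₓₜ = R·arcsin(sin δ₁₃ · sin(θ₁₃ − θ₁₂)) = 6371·arcsin(0.16021·sin(288.983°)) = -968.932 km
|dₓₜ| = 968.932 km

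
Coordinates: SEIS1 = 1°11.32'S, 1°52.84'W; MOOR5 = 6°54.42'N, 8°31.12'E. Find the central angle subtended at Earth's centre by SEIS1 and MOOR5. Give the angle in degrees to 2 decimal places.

13.16°

SEIS1: φ = -1.18867°, λ = -1.88067°
MOOR5: φ = +6.90700°, λ = +8.51867°
Δφ = 8.0957°,  Δλ = 10.3993°
a = sin²(Δφ/2) + cos φ₁ cos φ₂ sin²(Δλ/2) = 0.013135
c = 2·arcsin(√a) = 0.229718 rad = 13.1619°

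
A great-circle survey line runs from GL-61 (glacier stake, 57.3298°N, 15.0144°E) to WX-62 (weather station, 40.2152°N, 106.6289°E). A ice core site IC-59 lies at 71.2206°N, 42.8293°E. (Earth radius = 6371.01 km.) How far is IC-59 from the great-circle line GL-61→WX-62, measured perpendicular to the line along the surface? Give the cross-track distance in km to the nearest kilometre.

1150 km

δ₁₃ = central angle GL-61→IC-59 = 0.315385 rad  (haversine)
θ₁₃ = bearing GL-61→IC-59 = 28.965°,  θ₁₂ = bearing GL-61→WX-62 = 64.344°
dₓₜ = R·arcsin(sin δ₁₃ · sin(θ₁₃ − θ₁₂)) = 6371.01·arcsin(0.31018·sin(-35.379°)) = -1150.403 km
|dₓₜ| = 1150.403 km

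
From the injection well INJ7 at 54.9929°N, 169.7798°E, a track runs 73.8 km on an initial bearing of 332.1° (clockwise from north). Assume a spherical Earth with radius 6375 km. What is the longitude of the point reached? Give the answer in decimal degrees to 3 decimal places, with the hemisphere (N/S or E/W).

δ = d/R = 73.8/6375 = 0.011576 rad
φ₂ = arcsin(sin φ₁ cos δ + cos φ₁ sin δ cos θ)
   = arcsin(0.81908·0.99993 + 0.57368·0.01158·0.88377) = 55.57787°
λ₂ = λ₁ + atan2(sin θ sin δ cos φ₁, cos δ − sin φ₁ sin φ₂) = 169.23075°

169.231°E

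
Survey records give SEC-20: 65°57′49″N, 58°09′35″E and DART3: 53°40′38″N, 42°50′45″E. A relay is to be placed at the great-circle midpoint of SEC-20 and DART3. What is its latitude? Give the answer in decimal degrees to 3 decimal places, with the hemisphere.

60.035°N

SEC-20: φ = +65.96361°, λ = +58.15972°
DART3: φ = +53.67722°, λ = +42.84583°
Bx = cos φ₂ cos Δλ = 0.571302,  By = cos φ₂ sin Δλ = -0.156439
φₘ = atan2(sin φ₁ + sin φ₂, √((cos φ₁ + Bx)² + By²)) = 60.03526°
λₘ = λ₁ + atan2(By, cos φ₁ + Bx) = 49.07742°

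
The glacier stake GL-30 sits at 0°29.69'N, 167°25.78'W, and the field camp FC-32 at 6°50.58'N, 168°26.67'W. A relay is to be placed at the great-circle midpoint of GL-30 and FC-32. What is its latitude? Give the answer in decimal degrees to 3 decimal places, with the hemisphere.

GL-30: φ = +0.49483°, λ = -167.42967°
FC-32: φ = +6.84300°, λ = -168.44450°
Bx = cos φ₂ cos Δλ = 0.992721,  By = cos φ₂ sin Δλ = -0.017585
φₘ = atan2(sin φ₁ + sin φ₂, √((cos φ₁ + Bx)² + By²)) = 3.66906°
λₘ = λ₁ + atan2(By, cos φ₁ + Bx) = -167.93528°

3.669°N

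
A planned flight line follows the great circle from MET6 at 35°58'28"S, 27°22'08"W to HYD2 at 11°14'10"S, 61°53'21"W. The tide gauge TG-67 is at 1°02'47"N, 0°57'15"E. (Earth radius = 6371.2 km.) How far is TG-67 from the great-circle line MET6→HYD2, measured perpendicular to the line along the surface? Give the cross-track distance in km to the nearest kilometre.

4913 km

MET6: φ = -35.97444°, λ = -27.36889°
HYD2: φ = -11.23611°, λ = -61.88917°
TG-67: φ = +1.04639°, λ = +0.95417°
δ₁₃ = central angle MET6→TG-67 = 0.793224 rad  (haversine)
θ₁₃ = bearing MET6→TG-67 = 41.733°,  θ₁₂ = bearing MET6→HYD2 = 299.699°
dₓₜ = R·arcsin(sin δ₁₃ · sin(θ₁₃ − θ₁₂)) = 6371.2·arcsin(0.71262·sin(-257.966°)) = 4913.126 km
|dₓₜ| = 4913.126 km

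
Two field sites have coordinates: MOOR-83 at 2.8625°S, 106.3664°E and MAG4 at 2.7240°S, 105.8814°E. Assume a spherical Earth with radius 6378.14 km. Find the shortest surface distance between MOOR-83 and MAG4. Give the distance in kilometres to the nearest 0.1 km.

56.1 km

Δφ = 0.1385°,  Δλ = -0.4850°
a = sin²(Δφ/2) + cos φ₁ cos φ₂ sin²(Δλ/2) = 0.000019
c = 2·arcsin(√a) = 0.008794 rad = 0.5038°
d = R·c = 6378.14 × 0.008794 = 56.1 km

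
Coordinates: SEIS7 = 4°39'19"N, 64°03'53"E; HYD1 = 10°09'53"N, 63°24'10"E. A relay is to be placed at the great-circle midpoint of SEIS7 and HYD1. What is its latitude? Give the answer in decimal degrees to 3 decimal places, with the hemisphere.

SEIS7: φ = +4.65528°, λ = +64.06472°
HYD1: φ = +10.16472°, λ = +63.40278°
Bx = cos φ₂ cos Δλ = 0.984239,  By = cos φ₂ sin Δλ = -0.011372
φₘ = atan2(sin φ₁ + sin φ₂, √((cos φ₁ + Bx)² + By²)) = 7.41012°
λₘ = λ₁ + atan2(By, cos φ₁ + Bx) = 63.73582°

7.410°N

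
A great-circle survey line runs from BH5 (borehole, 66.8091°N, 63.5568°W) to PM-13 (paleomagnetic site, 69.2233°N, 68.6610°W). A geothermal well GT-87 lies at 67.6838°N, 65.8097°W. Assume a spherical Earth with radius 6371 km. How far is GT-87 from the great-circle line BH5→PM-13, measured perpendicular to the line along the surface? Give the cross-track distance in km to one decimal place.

δ₁₃ = central angle BH5→GT-87 = 0.021546 rad  (haversine)
θ₁₃ = bearing BH5→GT-87 = 316.145°,  θ₁₂ = bearing BH5→PM-13 = 323.987°
dₓₜ = R·arcsin(sin δ₁₃ · sin(θ₁₃ − θ₁₂)) = 6371·arcsin(0.02154·sin(-7.842°)) = -18.728 km
|dₓₜ| = 18.728 km

18.7 km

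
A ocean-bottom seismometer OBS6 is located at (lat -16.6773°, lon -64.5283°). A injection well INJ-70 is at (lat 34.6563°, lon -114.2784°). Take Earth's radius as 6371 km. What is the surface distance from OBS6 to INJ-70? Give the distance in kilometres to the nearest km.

Δφ = 51.3336°,  Δλ = -49.7501°
a = sin²(Δφ/2) + cos φ₁ cos φ₂ sin²(Δλ/2) = 0.327031
c = 2·arcsin(√a) = 1.217558 rad = 69.7610°
d = R·c = 6371 × 1.217558 = 7757.1 km

7757 km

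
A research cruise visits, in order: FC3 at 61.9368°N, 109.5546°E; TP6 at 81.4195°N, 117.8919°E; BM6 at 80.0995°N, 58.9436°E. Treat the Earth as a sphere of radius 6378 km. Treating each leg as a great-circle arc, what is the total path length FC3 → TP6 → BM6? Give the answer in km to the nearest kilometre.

FC3→TP6: c = 0.342254 rad, d = 2182.90 km
TP6→BM6: c = 0.159456 rad, d = 1017.01 km
Total = 2182.90 + 1017.01 = 3199.91 km

3200 km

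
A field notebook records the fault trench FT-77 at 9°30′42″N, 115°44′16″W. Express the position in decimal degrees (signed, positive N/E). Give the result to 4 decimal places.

+9.5117°, -115.7378°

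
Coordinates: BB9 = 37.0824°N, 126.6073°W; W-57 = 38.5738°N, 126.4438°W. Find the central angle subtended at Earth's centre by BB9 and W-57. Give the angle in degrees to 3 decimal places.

1.497°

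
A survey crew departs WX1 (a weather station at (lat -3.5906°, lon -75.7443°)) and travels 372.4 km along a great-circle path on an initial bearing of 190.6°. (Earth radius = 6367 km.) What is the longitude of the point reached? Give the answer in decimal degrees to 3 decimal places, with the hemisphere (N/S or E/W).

δ = d/R = 372.4/6367 = 0.058489 rad
φ₂ = arcsin(sin φ₁ cos δ + cos φ₁ sin δ cos θ)
   = arcsin(-0.06263·0.99829 + 0.99804·0.05846·-0.98294) = -6.88432°
λ₂ = λ₁ + atan2(sin θ sin δ cos φ₁, cos δ − sin φ₁ sin φ₂) = -76.36489°

76.365°W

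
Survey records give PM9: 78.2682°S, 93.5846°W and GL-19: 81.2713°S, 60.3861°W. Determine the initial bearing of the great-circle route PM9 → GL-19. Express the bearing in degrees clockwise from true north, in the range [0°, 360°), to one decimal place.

132.7°

Δλ = 33.1985°
y = sin Δλ · cos φ₂ = 0.083093
x = cos φ₁ sin φ₂ − sin φ₁ cos φ₂ cos Δλ = -0.076642
θ = atan2(y, x) = 132.6876° → 132.6876° (mod 360°)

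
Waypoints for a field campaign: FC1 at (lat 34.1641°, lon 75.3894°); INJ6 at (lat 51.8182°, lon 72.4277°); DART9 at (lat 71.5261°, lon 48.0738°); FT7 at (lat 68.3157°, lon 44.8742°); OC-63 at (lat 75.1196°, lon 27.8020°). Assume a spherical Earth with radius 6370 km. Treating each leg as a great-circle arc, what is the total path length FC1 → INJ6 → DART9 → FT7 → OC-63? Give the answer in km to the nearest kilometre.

FC1→INJ6: c = 0.310367 rad, d = 1977.04 km
INJ6→DART9: c = 0.392400 rad, d = 2499.59 km
DART9→FT7: c = 0.059202 rad, d = 377.11 km
FT7→OC-63: c = 0.149965 rad, d = 955.28 km
Total = 1977.04 + 2499.59 + 377.11 + 955.28 = 5809.01 km

5809 km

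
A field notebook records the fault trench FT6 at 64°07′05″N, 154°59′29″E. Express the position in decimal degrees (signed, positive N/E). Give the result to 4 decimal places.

+64.1181°, +154.9914°

lat: 64.1181° N → +64.1181°
lon: 154.9914° E → +154.9914°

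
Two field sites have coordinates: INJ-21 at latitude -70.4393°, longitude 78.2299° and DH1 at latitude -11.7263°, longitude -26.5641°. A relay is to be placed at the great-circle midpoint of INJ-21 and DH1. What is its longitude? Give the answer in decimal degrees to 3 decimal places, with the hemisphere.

6.652°W

Bx = cos φ₂ cos Δλ = -0.250015,  By = cos φ₂ sin Δλ = -0.946672
φₘ = atan2(sin φ₁ + sin φ₂, √((cos φ₁ + Bx)² + By²)) = -50.31692°
λₘ = λ₁ + atan2(By, cos φ₁ + Bx) = -6.65198°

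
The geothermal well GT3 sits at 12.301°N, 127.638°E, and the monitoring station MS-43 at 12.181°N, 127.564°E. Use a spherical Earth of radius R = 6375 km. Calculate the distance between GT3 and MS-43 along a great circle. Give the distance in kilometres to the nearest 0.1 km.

Δφ = -0.1200°,  Δλ = -0.0740°
a = sin²(Δφ/2) + cos φ₁ cos φ₂ sin²(Δλ/2) = 0.000001
c = 2·arcsin(√a) = 0.002445 rad = 0.1401°
d = R·c = 6375 × 0.002445 = 15.6 km

15.6 km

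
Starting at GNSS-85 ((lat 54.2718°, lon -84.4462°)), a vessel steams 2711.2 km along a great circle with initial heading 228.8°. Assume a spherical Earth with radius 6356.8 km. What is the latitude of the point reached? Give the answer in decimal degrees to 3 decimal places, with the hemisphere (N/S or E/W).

δ = d/R = 2711.2/6356.8 = 0.426504 rad
φ₂ = arcsin(sin φ₁ cos δ + cos φ₁ sin δ cos θ)
   = arcsin(0.81180·0.91042 + 0.58394·0.41369·-0.65869) = 35.44727°
λ₂ = λ₁ + atan2(sin θ sin δ cos φ₁, cos δ − sin φ₁ sin φ₂) = -106.90920°

35.447°N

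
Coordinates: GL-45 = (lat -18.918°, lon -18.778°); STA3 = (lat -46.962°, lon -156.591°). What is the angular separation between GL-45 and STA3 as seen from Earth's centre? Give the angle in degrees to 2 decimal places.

103.97°

Δφ = -28.0440°,  Δλ = -137.8130°
a = sin²(Δφ/2) + cos φ₁ cos φ₂ sin²(Δλ/2) = 0.620703
c = 2·arcsin(√a) = 1.814611 rad = 103.9696°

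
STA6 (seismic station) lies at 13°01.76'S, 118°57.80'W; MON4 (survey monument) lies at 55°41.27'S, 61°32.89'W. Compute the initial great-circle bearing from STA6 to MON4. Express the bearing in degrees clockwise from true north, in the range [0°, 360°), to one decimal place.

STA6: φ = -13.02933°, λ = -118.96333°
MON4: φ = -55.68783°, λ = -61.54817°
Δλ = 57.4152°
y = sin Δλ · cos φ₂ = 0.474972
x = cos φ₁ sin φ₂ − sin φ₁ cos φ₂ cos Δλ = -0.736271
θ = atan2(y, x) = 147.1738° → 147.1738° (mod 360°)

147.2°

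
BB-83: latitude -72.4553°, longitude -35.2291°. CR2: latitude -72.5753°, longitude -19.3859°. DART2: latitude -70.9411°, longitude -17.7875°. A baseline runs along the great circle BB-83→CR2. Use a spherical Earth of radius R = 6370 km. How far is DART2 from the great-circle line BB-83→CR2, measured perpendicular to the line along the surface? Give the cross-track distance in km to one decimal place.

δ₁₃ = central angle BB-83→DART2 = 0.098782 rad  (haversine)
θ₁₃ = bearing BB-83→DART2 = 82.947°,  θ₁₂ = bearing BB-83→CR2 = 98.995°
dₓₜ = R·arcsin(sin δ₁₃ · sin(θ₁₃ − θ₁₂)) = 6370·arcsin(0.09862·sin(-16.048°)) = -173.688 km
|dₓₜ| = 173.688 km

173.7 km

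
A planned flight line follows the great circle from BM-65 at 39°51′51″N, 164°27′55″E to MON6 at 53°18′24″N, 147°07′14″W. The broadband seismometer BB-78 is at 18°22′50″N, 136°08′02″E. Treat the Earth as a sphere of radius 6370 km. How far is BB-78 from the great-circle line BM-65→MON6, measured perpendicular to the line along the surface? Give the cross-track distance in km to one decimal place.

BM-65: φ = +39.86417°, λ = +164.46528°
MON6: φ = +53.30667°, λ = -147.12056°
BB-78: φ = +18.38056°, λ = +136.13389°
δ₁₃ = central angle BM-65→BB-78 = 0.567454 rad  (haversine)
θ₁₃ = bearing BM-65→BB-78 = 236.919°,  θ₁₂ = bearing BM-65→MON6 = 51.051°
dₓₜ = R·arcsin(sin δ₁₃ · sin(θ₁₃ − θ₁₂)) = 6370·arcsin(0.53749·sin(185.868°)) = -350.188 km
|dₓₜ| = 350.188 km

350.2 km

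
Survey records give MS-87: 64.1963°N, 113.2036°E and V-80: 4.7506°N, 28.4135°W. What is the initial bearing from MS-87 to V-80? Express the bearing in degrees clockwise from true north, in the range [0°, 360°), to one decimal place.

320.1°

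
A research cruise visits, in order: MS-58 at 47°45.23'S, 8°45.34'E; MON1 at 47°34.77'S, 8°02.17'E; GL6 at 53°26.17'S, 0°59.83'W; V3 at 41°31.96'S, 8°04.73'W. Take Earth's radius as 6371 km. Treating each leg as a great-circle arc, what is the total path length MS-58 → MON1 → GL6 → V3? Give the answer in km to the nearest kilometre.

2393 km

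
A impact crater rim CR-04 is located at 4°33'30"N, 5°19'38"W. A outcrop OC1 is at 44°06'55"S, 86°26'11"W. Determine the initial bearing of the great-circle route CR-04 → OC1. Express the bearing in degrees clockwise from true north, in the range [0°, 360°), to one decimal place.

CR-04: φ = +4.55833°, λ = -5.32722°
OC1: φ = -44.11528°, λ = -86.43639°
Δλ = -81.1092°
y = sin Δλ · cos φ₂ = -0.709314
x = cos φ₁ sin φ₂ − sin φ₁ cos φ₂ cos Δλ = -0.702721
θ = atan2(y, x) = -134.7325° → 225.2675° (mod 360°)

225.3°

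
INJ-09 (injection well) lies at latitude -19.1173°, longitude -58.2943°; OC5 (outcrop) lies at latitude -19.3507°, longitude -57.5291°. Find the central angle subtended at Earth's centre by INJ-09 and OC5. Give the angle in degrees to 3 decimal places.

Δφ = -0.2334°,  Δλ = 0.7652°
a = sin²(Δφ/2) + cos φ₁ cos φ₂ sin²(Δλ/2) = 0.000044
c = 2·arcsin(√a) = 0.013251 rad = 0.7593°

0.759°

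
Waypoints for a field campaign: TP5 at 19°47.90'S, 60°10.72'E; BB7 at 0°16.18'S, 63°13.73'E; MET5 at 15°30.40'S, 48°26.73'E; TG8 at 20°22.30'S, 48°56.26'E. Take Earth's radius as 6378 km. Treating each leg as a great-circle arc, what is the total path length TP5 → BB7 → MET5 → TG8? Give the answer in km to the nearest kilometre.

TP5: φ = -19.79833°, λ = +60.17867°
BB7: φ = -0.26967°, λ = +63.22883°
MET5: φ = -15.50667°, λ = +48.44550°
TG8: φ = -20.37167°, λ = +48.93767°
TP5→BB7: c = 0.344805 rad, d = 2199.17 km
BB7→MET5: c = 0.368274 rad, d = 2348.85 km
MET5→TG8: c = 0.085302 rad, d = 544.06 km
Total = 2199.17 + 2348.85 + 544.06 = 5092.08 km

5092 km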